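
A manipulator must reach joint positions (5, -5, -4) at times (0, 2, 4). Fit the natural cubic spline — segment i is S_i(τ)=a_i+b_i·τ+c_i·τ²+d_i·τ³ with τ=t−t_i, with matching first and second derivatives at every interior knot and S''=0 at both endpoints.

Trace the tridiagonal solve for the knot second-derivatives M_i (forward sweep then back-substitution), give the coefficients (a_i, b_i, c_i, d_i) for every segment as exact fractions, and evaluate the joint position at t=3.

Δ: Δ0=-5, Δ1=1/2
row 1: diag=8, rhs=33; c'=1/4, d'=33/8
back: M1=33/8
M: M0=0, M1=33/8, M2=0
seg 0: a=5, c=M0/2=0, d=(M1−M0)/(6·2)=11/32, b=Δ0−h0·(2M0+M1)/6=-51/8
seg 1: a=-5, c=M1/2=33/16, d=(M2−M1)/(6·2)=-11/32, b=Δ1−h1·(2M1+M2)/6=-9/4
t_q=3 → seg 1, τ=1; S=-5+-9/4·τ+33/16·τ²+-11/32·τ³=-177/32

  seg 0: a=5 b=-51/8 c=0 d=11/32
  seg 1: a=-5 b=-9/4 c=33/16 d=-11/32
S(3) = -177/32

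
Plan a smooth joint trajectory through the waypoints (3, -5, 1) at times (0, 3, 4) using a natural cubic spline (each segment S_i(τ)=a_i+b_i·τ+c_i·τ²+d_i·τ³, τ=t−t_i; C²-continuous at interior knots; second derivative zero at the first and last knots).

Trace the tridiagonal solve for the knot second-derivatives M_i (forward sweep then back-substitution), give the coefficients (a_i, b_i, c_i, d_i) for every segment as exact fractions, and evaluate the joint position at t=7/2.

Δ: Δ0=-8/3, Δ1=6
row 1: diag=8, rhs=52; c'=1/8, d'=13/2
back: M1=13/2
M: M0=0, M1=13/2, M2=0
seg 0: a=3, c=M0/2=0, d=(M1−M0)/(6·3)=13/36, b=Δ0−h0·(2M0+M1)/6=-71/12
seg 1: a=-5, c=M1/2=13/4, d=(M2−M1)/(6·1)=-13/12, b=Δ1−h1·(2M1+M2)/6=23/6
t_q=7/2 → seg 1, τ=1/2; S=-5+23/6·τ+13/4·τ²+-13/12·τ³=-77/32

  seg 0: a=3 b=-71/12 c=0 d=13/36
  seg 1: a=-5 b=23/6 c=13/4 d=-13/12
S(7/2) = -77/32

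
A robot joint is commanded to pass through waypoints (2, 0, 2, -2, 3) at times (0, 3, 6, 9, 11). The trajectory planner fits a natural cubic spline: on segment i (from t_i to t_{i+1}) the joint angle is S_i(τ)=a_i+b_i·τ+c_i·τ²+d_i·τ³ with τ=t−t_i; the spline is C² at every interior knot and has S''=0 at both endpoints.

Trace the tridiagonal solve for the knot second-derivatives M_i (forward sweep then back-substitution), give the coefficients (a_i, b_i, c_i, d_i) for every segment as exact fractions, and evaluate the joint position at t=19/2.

  seg 0: a=2 b=-1037/828 c=0 d=485/7452
  seg 1: a=0 b=209/414 c=485/828 d=-1321/7452
  seg 2: a=2 b=-635/828 c=-209/207 d=2039/7452
  seg 3: a=-2 b=233/414 c=401/276 d=-401/1656
S(19/2) = -6119/4416

Δ: Δ0=-2/3, Δ1=2/3, Δ2=-4/3, Δ3=5/2
row 1: diag=12, rhs=8; c'=1/4, d'=2/3
row 2: denom=12−3·1/4=45/4; d'=(-12−3·2/3)/(45/4)=-56/45
row 3: denom=10−3·4/15=46/5; d'=(23−3·-56/45)/(46/5)=401/138
back: M3=401/138
back: M2=-56/45−4/15·401/138=-418/207
back: M1=2/3−1/4·-418/207=485/414
M: M0=0, M1=485/414, M2=-418/207, M3=401/138, M4=0
seg 0: a=2, c=M0/2=0, d=(M1−M0)/(6·3)=485/7452, b=Δ0−h0·(2M0+M1)/6=-1037/828
seg 1: a=0, c=M1/2=485/828, d=(M2−M1)/(6·3)=-1321/7452, b=Δ1−h1·(2M1+M2)/6=209/414
seg 2: a=2, c=M2/2=-209/207, d=(M3−M2)/(6·3)=2039/7452, b=Δ2−h2·(2M2+M3)/6=-635/828
seg 3: a=-2, c=M3/2=401/276, d=(M4−M3)/(6·2)=-401/1656, b=Δ3−h3·(2M3+M4)/6=233/414
t_q=19/2 → seg 3, τ=1/2; S=-2+233/414·τ+401/276·τ²+-401/1656·τ³=-6119/4416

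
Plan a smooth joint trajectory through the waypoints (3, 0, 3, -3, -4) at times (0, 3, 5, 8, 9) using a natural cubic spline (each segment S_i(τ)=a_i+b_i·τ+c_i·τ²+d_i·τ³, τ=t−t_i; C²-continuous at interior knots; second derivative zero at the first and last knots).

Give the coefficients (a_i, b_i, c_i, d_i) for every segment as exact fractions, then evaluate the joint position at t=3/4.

Δ: Δ0=-1, Δ1=3/2, Δ2=-2, Δ3=-1
row 1: diag=10, rhs=15; c'=1/5, d'=3/2
row 2: denom=10−2·1/5=48/5; d'=(-21−2·3/2)/(48/5)=-5/2
row 3: denom=8−3·5/16=113/16; d'=(6−3·-5/2)/(113/16)=216/113
back: M3=216/113
back: M2=-5/2−5/16·216/113=-350/113
back: M1=3/2−1/5·-350/113=479/226
M: M0=0, M1=479/226, M2=-350/113, M3=216/113, M4=0
seg 0: a=3, c=M0/2=0, d=(M1−M0)/(6·3)=479/4068, b=Δ0−h0·(2M0+M1)/6=-931/452
seg 1: a=0, c=M1/2=479/452, d=(M2−M1)/(6·2)=-393/904, b=Δ1−h1·(2M1+M2)/6=253/226
seg 2: a=3, c=M2/2=-175/113, d=(M3−M2)/(6·3)=283/1017, b=Δ2−h2·(2M2+M3)/6=16/113
seg 3: a=-3, c=M3/2=108/113, d=(M4−M3)/(6·1)=-36/113, b=Δ3−h3·(2M3+M4)/6=-185/113
t_q=3/4 → seg 0, τ=3/4; S=3+-931/452·τ+0·τ²+479/4068·τ³=43533/28928

  seg 0: a=3 b=-931/452 c=0 d=479/4068
  seg 1: a=0 b=253/226 c=479/452 d=-393/904
  seg 2: a=3 b=16/113 c=-175/113 d=283/1017
  seg 3: a=-3 b=-185/113 c=108/113 d=-36/113
S(3/4) = 43533/28928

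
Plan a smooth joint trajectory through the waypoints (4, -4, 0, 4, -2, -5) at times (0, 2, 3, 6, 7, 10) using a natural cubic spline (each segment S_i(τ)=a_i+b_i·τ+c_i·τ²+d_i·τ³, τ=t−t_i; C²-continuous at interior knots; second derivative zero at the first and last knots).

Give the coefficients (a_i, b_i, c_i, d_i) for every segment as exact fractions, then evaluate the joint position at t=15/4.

  seg 0: a=4 b=-16982/2529 c=0 d=3433/5058
  seg 1: a=-4 b=3616/2529 c=3433/843 d=-3799/2529
  seg 2: a=0 b=12817/2529 c=-122/281 d=-6151/22761
  seg 3: a=4 b=-12224/2529 c=-7249/2529 d=1433/843
  seg 4: a=-2 b=-13825/2529 c=5648/2529 d=-5648/22761
S(15/4) = 61915/17984

Δ: Δ0=-4, Δ1=4, Δ2=4/3, Δ3=-6, Δ4=-1
row 1: diag=6, rhs=48; c'=1/6, d'=8
row 2: denom=8−1·1/6=47/6; d'=(-16−1·8)/(47/6)=-144/47
row 3: denom=8−3·18/47=322/47; d'=(-44−3·-144/47)/(322/47)=-818/161
row 4: denom=8−1·47/322=2529/322; d'=(30−1·-818/161)/(2529/322)=11296/2529
back: M4=11296/2529
back: M3=-818/161−47/322·11296/2529=-14498/2529
back: M2=-144/47−18/47·-14498/2529=-244/281
back: M1=8−1/6·-244/281=6866/843
M: M0=0, M1=6866/843, M2=-244/281, M3=-14498/2529, M4=11296/2529, M5=0
seg 0: a=4, c=M0/2=0, d=(M1−M0)/(6·2)=3433/5058, b=Δ0−h0·(2M0+M1)/6=-16982/2529
seg 1: a=-4, c=M1/2=3433/843, d=(M2−M1)/(6·1)=-3799/2529, b=Δ1−h1·(2M1+M2)/6=3616/2529
seg 2: a=0, c=M2/2=-122/281, d=(M3−M2)/(6·3)=-6151/22761, b=Δ2−h2·(2M2+M3)/6=12817/2529
seg 3: a=4, c=M3/2=-7249/2529, d=(M4−M3)/(6·1)=1433/843, b=Δ3−h3·(2M3+M4)/6=-12224/2529
seg 4: a=-2, c=M4/2=5648/2529, d=(M5−M4)/(6·3)=-5648/22761, b=Δ4−h4·(2M4+M5)/6=-13825/2529
t_q=15/4 → seg 2, τ=3/4; S=0+12817/2529·τ+-122/281·τ²+-6151/22761·τ³=61915/17984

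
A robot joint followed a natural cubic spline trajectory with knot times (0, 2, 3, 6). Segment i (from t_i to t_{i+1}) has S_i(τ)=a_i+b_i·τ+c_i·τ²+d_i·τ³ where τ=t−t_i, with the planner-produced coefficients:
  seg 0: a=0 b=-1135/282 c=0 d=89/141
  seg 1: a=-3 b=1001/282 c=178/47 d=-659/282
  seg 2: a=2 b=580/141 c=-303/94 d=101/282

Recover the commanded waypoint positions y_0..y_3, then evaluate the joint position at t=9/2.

y_0 = S_0(0) = a_0 = 0
y_1 = S_1(0) = a_1 = -3
y_2 = S_2(0) = a_2 = 2
y_3 = S_2(3) = -5
t_q=9/2 is in segment 2 (τ=3/2); S_2(τ)=1599/752

y_0=0 y_1=-3 y_2=2 y_3=-5
S(9/2) = 1599/752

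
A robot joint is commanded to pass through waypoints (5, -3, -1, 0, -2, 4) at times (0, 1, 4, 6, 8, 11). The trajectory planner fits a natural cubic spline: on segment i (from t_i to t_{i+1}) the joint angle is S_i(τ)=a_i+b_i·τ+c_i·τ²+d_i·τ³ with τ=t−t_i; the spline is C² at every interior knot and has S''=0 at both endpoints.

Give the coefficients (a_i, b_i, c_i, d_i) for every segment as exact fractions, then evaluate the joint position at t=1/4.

  seg 0: a=5 b=-11690/1269 c=0 d=1538/1269
  seg 1: a=-3 b=-7076/1269 c=1538/423 d=-5920/11421
  seg 2: a=-1 b=2848/1269 c=-1306/1269 d=797/10152
  seg 3: a=0 b=-787/846 c=-2833/5076 d=332/1269
  seg 4: a=-2 b=-59/2538 c=5135/5076 d=-5135/45684
S(1/4) = 36763/13536

Δ: Δ0=-8, Δ1=2/3, Δ2=1/2, Δ3=-1, Δ4=2
row 1: diag=8, rhs=52; c'=3/8, d'=13/2
row 2: denom=10−3·3/8=71/8; d'=(-1−3·13/2)/(71/8)=-164/71
row 3: denom=8−2·16/71=536/71; d'=(-9−2·-164/71)/(536/71)=-311/536
row 4: denom=10−2·71/268=1269/134; d'=(18−2·-311/536)/(1269/134)=5135/2538
back: M4=5135/2538
back: M3=-311/536−71/268·5135/2538=-2833/2538
back: M2=-164/71−16/71·-2833/2538=-2612/1269
back: M1=13/2−3/8·-2612/1269=3076/423
M: M0=0, M1=3076/423, M2=-2612/1269, M3=-2833/2538, M4=5135/2538, M5=0
seg 0: a=5, c=M0/2=0, d=(M1−M0)/(6·1)=1538/1269, b=Δ0−h0·(2M0+M1)/6=-11690/1269
seg 1: a=-3, c=M1/2=1538/423, d=(M2−M1)/(6·3)=-5920/11421, b=Δ1−h1·(2M1+M2)/6=-7076/1269
seg 2: a=-1, c=M2/2=-1306/1269, d=(M3−M2)/(6·2)=797/10152, b=Δ2−h2·(2M2+M3)/6=2848/1269
seg 3: a=0, c=M3/2=-2833/5076, d=(M4−M3)/(6·2)=332/1269, b=Δ3−h3·(2M3+M4)/6=-787/846
seg 4: a=-2, c=M4/2=5135/5076, d=(M5−M4)/(6·3)=-5135/45684, b=Δ4−h4·(2M4+M5)/6=-59/2538
t_q=1/4 → seg 0, τ=1/4; S=5+-11690/1269·τ+0·τ²+1538/1269·τ³=36763/13536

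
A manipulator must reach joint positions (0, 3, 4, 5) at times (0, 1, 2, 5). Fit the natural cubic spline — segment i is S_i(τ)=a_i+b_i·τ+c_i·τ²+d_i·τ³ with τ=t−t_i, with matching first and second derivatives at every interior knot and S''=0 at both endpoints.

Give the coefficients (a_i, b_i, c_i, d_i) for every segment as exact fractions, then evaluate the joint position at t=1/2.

Δ: Δ0=3, Δ1=1, Δ2=1/3
row 1: diag=4, rhs=-12; c'=1/4, d'=-3
row 2: denom=8−1·1/4=31/4; d'=(-4−1·-3)/(31/4)=-4/31
back: M2=-4/31
back: M1=-3−1/4·-4/31=-92/31
M: M0=0, M1=-92/31, M2=-4/31, M3=0
seg 0: a=0, c=M0/2=0, d=(M1−M0)/(6·1)=-46/93, b=Δ0−h0·(2M0+M1)/6=325/93
seg 1: a=3, c=M1/2=-46/31, d=(M2−M1)/(6·1)=44/93, b=Δ1−h1·(2M1+M2)/6=187/93
seg 2: a=4, c=M2/2=-2/31, d=(M3−M2)/(6·3)=2/279, b=Δ2−h2·(2M2+M3)/6=43/93
t_q=1/2 → seg 0, τ=1/2; S=0+325/93·τ+0·τ²+-46/93·τ³=209/124

  seg 0: a=0 b=325/93 c=0 d=-46/93
  seg 1: a=3 b=187/93 c=-46/31 d=44/93
  seg 2: a=4 b=43/93 c=-2/31 d=2/279
S(1/2) = 209/124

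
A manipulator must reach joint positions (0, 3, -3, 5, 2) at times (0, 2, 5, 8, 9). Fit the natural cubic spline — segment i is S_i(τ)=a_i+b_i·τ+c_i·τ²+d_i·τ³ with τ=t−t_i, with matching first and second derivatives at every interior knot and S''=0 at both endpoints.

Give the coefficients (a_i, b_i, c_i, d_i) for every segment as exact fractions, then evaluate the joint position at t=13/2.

Δ: Δ0=3/2, Δ1=-2, Δ2=8/3, Δ3=-3
row 1: diag=10, rhs=-21; c'=3/10, d'=-21/10
row 2: denom=12−3·3/10=111/10; d'=(28−3·-21/10)/(111/10)=343/111
row 3: denom=8−3·10/37=266/37; d'=(-34−3·343/111)/(266/37)=-1601/266
back: M3=-1601/266
back: M2=343/111−10/37·-1601/266=1882/399
back: M1=-21/10−3/10·1882/399=-935/266
M: M0=0, M1=-935/266, M2=1882/399, M3=-1601/266, M4=0
seg 0: a=0, c=M0/2=0, d=(M1−M0)/(6·2)=-935/3192, b=Δ0−h0·(2M0+M1)/6=1066/399
seg 1: a=3, c=M1/2=-935/532, d=(M2−M1)/(6·3)=6569/14364, b=Δ1−h1·(2M1+M2)/6=-673/798
seg 2: a=-3, c=M2/2=941/399, d=(M3−M2)/(6·3)=-8567/14364, b=Δ2−h2·(2M2+M3)/6=1531/1596
seg 3: a=5, c=M3/2=-1601/532, d=(M4−M3)/(6·1)=1601/1596, b=Δ3−h3·(2M3+M4)/6=-793/798
t_q=13/2 → seg 2, τ=3/2; S=-3+1531/1596·τ+941/399·τ²+-8567/14364·τ³=7373/4256

  seg 0: a=0 b=1066/399 c=0 d=-935/3192
  seg 1: a=3 b=-673/798 c=-935/532 d=6569/14364
  seg 2: a=-3 b=1531/1596 c=941/399 d=-8567/14364
  seg 3: a=5 b=-793/798 c=-1601/532 d=1601/1596
S(13/2) = 7373/4256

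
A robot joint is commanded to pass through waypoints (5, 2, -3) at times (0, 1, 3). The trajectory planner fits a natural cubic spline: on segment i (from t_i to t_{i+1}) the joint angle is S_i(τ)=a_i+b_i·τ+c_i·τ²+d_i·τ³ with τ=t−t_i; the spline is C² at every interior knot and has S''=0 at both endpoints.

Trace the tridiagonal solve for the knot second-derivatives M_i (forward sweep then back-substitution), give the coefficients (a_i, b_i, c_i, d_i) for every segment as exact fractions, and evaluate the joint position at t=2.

Δ: Δ0=-3, Δ1=-5/2
row 1: diag=6, rhs=3; c'=1/3, d'=1/2
back: M1=1/2
M: M0=0, M1=1/2, M2=0
seg 0: a=5, c=M0/2=0, d=(M1−M0)/(6·1)=1/12, b=Δ0−h0·(2M0+M1)/6=-37/12
seg 1: a=2, c=M1/2=1/4, d=(M2−M1)/(6·2)=-1/24, b=Δ1−h1·(2M1+M2)/6=-17/6
t_q=2 → seg 1, τ=1; S=2+-17/6·τ+1/4·τ²+-1/24·τ³=-5/8

  seg 0: a=5 b=-37/12 c=0 d=1/12
  seg 1: a=2 b=-17/6 c=1/4 d=-1/24
S(2) = -5/8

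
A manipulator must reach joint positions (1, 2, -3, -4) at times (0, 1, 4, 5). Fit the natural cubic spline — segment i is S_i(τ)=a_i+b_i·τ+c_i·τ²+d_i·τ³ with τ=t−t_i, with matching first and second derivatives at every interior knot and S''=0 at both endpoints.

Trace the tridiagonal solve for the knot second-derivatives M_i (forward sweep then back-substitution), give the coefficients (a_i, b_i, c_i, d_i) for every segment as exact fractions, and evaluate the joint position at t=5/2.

  seg 0: a=1 b=47/33 c=0 d=-14/33
  seg 1: a=2 b=5/33 c=-14/11 d=2/9
  seg 2: a=-3 b=-49/33 c=8/11 d=-8/33
S(5/2) = 5/44

Δ: Δ0=1, Δ1=-5/3, Δ2=-1
row 1: diag=8, rhs=-16; c'=3/8, d'=-2
row 2: denom=8−3·3/8=55/8; d'=(4−3·-2)/(55/8)=16/11
back: M2=16/11
back: M1=-2−3/8·16/11=-28/11
M: M0=0, M1=-28/11, M2=16/11, M3=0
seg 0: a=1, c=M0/2=0, d=(M1−M0)/(6·1)=-14/33, b=Δ0−h0·(2M0+M1)/6=47/33
seg 1: a=2, c=M1/2=-14/11, d=(M2−M1)/(6·3)=2/9, b=Δ1−h1·(2M1+M2)/6=5/33
seg 2: a=-3, c=M2/2=8/11, d=(M3−M2)/(6·1)=-8/33, b=Δ2−h2·(2M2+M3)/6=-49/33
t_q=5/2 → seg 1, τ=3/2; S=2+5/33·τ+-14/11·τ²+2/9·τ³=5/44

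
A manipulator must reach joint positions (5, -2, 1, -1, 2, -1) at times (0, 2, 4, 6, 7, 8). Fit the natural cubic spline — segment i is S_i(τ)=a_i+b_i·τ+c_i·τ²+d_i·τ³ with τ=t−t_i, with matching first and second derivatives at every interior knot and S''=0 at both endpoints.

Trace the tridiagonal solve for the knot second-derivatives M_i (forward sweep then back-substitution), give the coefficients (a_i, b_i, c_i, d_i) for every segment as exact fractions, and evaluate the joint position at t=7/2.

  seg 0: a=5 b=-1617/313 c=0 d=1043/2504
  seg 1: a=-2 b=-105/626 c=3129/1252 d=-2085/2504
  seg 2: a=1 b=-51/313 c=-1563/626 d=1301/1252
  seg 3: a=-1 b=726/313 c=1170/313 d=-957/313
  seg 4: a=2 b=195/313 c=-1701/313 d=567/313
S(7/2) = 11245/20032

Δ: Δ0=-7/2, Δ1=3/2, Δ2=-1, Δ3=3, Δ4=-3
row 1: diag=8, rhs=30; c'=1/4, d'=15/4
row 2: denom=8−2·1/4=15/2; d'=(-15−2·15/4)/(15/2)=-3
row 3: denom=6−2·4/15=82/15; d'=(24−2·-3)/(82/15)=225/41
row 4: denom=4−1·15/82=313/82; d'=(-36−1·225/41)/(313/82)=-3402/313
back: M4=-3402/313
back: M3=225/41−15/82·-3402/313=2340/313
back: M2=-3−4/15·2340/313=-1563/313
back: M1=15/4−1/4·-1563/313=3129/626
M: M0=0, M1=3129/626, M2=-1563/313, M3=2340/313, M4=-3402/313, M5=0
seg 0: a=5, c=M0/2=0, d=(M1−M0)/(6·2)=1043/2504, b=Δ0−h0·(2M0+M1)/6=-1617/313
seg 1: a=-2, c=M1/2=3129/1252, d=(M2−M1)/(6·2)=-2085/2504, b=Δ1−h1·(2M1+M2)/6=-105/626
seg 2: a=1, c=M2/2=-1563/626, d=(M3−M2)/(6·2)=1301/1252, b=Δ2−h2·(2M2+M3)/6=-51/313
seg 3: a=-1, c=M3/2=1170/313, d=(M4−M3)/(6·1)=-957/313, b=Δ3−h3·(2M3+M4)/6=726/313
seg 4: a=2, c=M4/2=-1701/313, d=(M5−M4)/(6·1)=567/313, b=Δ4−h4·(2M4+M5)/6=195/313
t_q=7/2 → seg 1, τ=3/2; S=-2+-105/626·τ+3129/1252·τ²+-2085/2504·τ³=11245/20032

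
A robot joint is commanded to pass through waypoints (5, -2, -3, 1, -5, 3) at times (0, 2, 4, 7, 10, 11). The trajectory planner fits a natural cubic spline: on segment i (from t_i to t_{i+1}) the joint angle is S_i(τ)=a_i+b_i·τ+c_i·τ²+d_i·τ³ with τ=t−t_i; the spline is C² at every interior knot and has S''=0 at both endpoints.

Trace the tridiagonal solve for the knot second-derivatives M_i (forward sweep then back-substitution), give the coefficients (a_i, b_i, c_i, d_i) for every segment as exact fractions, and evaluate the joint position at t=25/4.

Δ: Δ0=-7/2, Δ1=-1/2, Δ2=4/3, Δ3=-2, Δ4=8
row 1: diag=8, rhs=18; c'=1/4, d'=9/4
row 2: denom=10−2·1/4=19/2; d'=(11−2·9/4)/(19/2)=13/19
row 3: denom=12−3·6/19=210/19; d'=(-20−3·13/19)/(210/19)=-419/210
row 4: denom=8−3·19/70=503/70; d'=(60−3·-419/210)/(503/70)=4619/503
back: M4=4619/503
back: M3=-419/210−19/70·4619/503=-6772/1509
back: M2=13/19−6/19·-6772/1509=1057/503
back: M1=9/4−1/4·1057/503=1735/1006
M: M0=0, M1=1735/1006, M2=1057/503, M3=-6772/1509, M4=4619/503, M5=0
seg 0: a=5, c=M0/2=0, d=(M1−M0)/(6·2)=1735/12072, b=Δ0−h0·(2M0+M1)/6=-6149/1509
seg 1: a=-2, c=M1/2=1735/2012, d=(M2−M1)/(6·2)=379/12072, b=Δ1−h1·(2M1+M2)/6=-7093/3018
seg 2: a=-3, c=M2/2=1057/1006, d=(M3−M2)/(6·3)=-9943/27162, b=Δ2−h2·(2M2+M3)/6=2227/1509
seg 3: a=1, c=M3/2=-3386/1509, d=(M4−M3)/(6·3)=20629/27162, b=Δ3−h3·(2M3+M4)/6=-6349/3018
seg 4: a=-5, c=M4/2=4619/1006, d=(M5−M4)/(6·1)=-4619/3018, b=Δ4−h4·(2M4+M5)/6=7453/1509
t_q=25/4 → seg 2, τ=9/4; S=-3+2227/1509·τ+1057/1006·τ²+-9943/27162·τ³=94647/64384

  seg 0: a=5 b=-6149/1509 c=0 d=1735/12072
  seg 1: a=-2 b=-7093/3018 c=1735/2012 d=379/12072
  seg 2: a=-3 b=2227/1509 c=1057/1006 d=-9943/27162
  seg 3: a=1 b=-6349/3018 c=-3386/1509 d=20629/27162
  seg 4: a=-5 b=7453/1509 c=4619/1006 d=-4619/3018
S(25/4) = 94647/64384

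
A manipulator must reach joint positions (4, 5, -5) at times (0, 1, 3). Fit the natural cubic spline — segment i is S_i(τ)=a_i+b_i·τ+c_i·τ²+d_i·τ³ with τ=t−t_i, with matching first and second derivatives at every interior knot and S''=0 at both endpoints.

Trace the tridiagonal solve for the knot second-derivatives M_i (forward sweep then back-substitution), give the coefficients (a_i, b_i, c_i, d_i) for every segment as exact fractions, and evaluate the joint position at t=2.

  seg 0: a=4 b=2 c=0 d=-1
  seg 1: a=5 b=-1 c=-3 d=1/2
S(2) = 3/2

Δ: Δ0=1, Δ1=-5
row 1: diag=6, rhs=-36; c'=1/3, d'=-6
back: M1=-6
M: M0=0, M1=-6, M2=0
seg 0: a=4, c=M0/2=0, d=(M1−M0)/(6·1)=-1, b=Δ0−h0·(2M0+M1)/6=2
seg 1: a=5, c=M1/2=-3, d=(M2−M1)/(6·2)=1/2, b=Δ1−h1·(2M1+M2)/6=-1
t_q=2 → seg 1, τ=1; S=5+-1·τ+-3·τ²+1/2·τ³=3/2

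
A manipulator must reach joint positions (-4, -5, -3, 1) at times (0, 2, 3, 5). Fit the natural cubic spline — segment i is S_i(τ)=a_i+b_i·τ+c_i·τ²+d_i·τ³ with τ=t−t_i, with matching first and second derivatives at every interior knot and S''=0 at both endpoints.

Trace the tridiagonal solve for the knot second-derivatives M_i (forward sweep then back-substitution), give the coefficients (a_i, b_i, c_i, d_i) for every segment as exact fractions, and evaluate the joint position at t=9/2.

Δ: Δ0=-1/2, Δ1=2, Δ2=2
row 1: diag=6, rhs=15; c'=1/6, d'=5/2
row 2: denom=6−1·1/6=35/6; d'=(0−1·5/2)/(35/6)=-3/7
back: M2=-3/7
back: M1=5/2−1/6·-3/7=18/7
M: M0=0, M1=18/7, M2=-3/7, M3=0
seg 0: a=-4, c=M0/2=0, d=(M1−M0)/(6·2)=3/14, b=Δ0−h0·(2M0+M1)/6=-19/14
seg 1: a=-5, c=M1/2=9/7, d=(M2−M1)/(6·1)=-1/2, b=Δ1−h1·(2M1+M2)/6=17/14
seg 2: a=-3, c=M2/2=-3/14, d=(M3−M2)/(6·2)=1/28, b=Δ2−h2·(2M2+M3)/6=16/7
t_q=9/2 → seg 2, τ=3/2; S=-3+16/7·τ+-3/14·τ²+1/28·τ³=15/224

  seg 0: a=-4 b=-19/14 c=0 d=3/14
  seg 1: a=-5 b=17/14 c=9/7 d=-1/2
  seg 2: a=-3 b=16/7 c=-3/14 d=1/28
S(9/2) = 15/224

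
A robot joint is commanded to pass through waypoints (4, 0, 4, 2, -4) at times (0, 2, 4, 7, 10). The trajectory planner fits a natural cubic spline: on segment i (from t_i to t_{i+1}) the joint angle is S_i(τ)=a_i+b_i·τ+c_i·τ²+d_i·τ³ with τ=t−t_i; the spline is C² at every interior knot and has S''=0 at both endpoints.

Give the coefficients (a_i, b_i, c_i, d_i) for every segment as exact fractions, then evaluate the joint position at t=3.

  seg 0: a=4 b=-67/21 c=0 d=25/84
  seg 1: a=0 b=8/21 c=25/14 d=-41/84
  seg 2: a=4 b=5/3 c=-8/7 d=23/189
  seg 3: a=2 b=-40/21 c=-1/21 d=1/189
S(3) = 47/28

Δ: Δ0=-2, Δ1=2, Δ2=-2/3, Δ3=-2
row 1: diag=8, rhs=24; c'=1/4, d'=3
row 2: denom=10−2·1/4=19/2; d'=(-16−2·3)/(19/2)=-44/19
row 3: denom=12−3·6/19=210/19; d'=(-8−3·-44/19)/(210/19)=-2/21
back: M3=-2/21
back: M2=-44/19−6/19·-2/21=-16/7
back: M1=3−1/4·-16/7=25/7
M: M0=0, M1=25/7, M2=-16/7, M3=-2/21, M4=0
seg 0: a=4, c=M0/2=0, d=(M1−M0)/(6·2)=25/84, b=Δ0−h0·(2M0+M1)/6=-67/21
seg 1: a=0, c=M1/2=25/14, d=(M2−M1)/(6·2)=-41/84, b=Δ1−h1·(2M1+M2)/6=8/21
seg 2: a=4, c=M2/2=-8/7, d=(M3−M2)/(6·3)=23/189, b=Δ2−h2·(2M2+M3)/6=5/3
seg 3: a=2, c=M3/2=-1/21, d=(M4−M3)/(6·3)=1/189, b=Δ3−h3·(2M3+M4)/6=-40/21
t_q=3 → seg 1, τ=1; S=0+8/21·τ+25/14·τ²+-41/84·τ³=47/28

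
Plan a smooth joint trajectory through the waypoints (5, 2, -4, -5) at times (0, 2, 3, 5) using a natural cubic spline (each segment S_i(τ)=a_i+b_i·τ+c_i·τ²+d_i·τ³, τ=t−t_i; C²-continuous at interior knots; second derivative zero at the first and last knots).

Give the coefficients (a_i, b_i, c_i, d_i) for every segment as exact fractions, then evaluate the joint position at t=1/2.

Δ: Δ0=-3/2, Δ1=-6, Δ2=-1/2
row 1: diag=6, rhs=-27; c'=1/6, d'=-9/2
row 2: denom=6−1·1/6=35/6; d'=(33−1·-9/2)/(35/6)=45/7
back: M2=45/7
back: M1=-9/2−1/6·45/7=-39/7
M: M0=0, M1=-39/7, M2=45/7, M3=0
seg 0: a=5, c=M0/2=0, d=(M1−M0)/(6·2)=-13/28, b=Δ0−h0·(2M0+M1)/6=5/14
seg 1: a=2, c=M1/2=-39/14, d=(M2−M1)/(6·1)=2, b=Δ1−h1·(2M1+M2)/6=-73/14
seg 2: a=-4, c=M2/2=45/14, d=(M3−M2)/(6·2)=-15/28, b=Δ2−h2·(2M2+M3)/6=-67/14
t_q=1/2 → seg 0, τ=1/2; S=5+5/14·τ+0·τ²+-13/28·τ³=1147/224

  seg 0: a=5 b=5/14 c=0 d=-13/28
  seg 1: a=2 b=-73/14 c=-39/14 d=2
  seg 2: a=-4 b=-67/14 c=45/14 d=-15/28
S(1/2) = 1147/224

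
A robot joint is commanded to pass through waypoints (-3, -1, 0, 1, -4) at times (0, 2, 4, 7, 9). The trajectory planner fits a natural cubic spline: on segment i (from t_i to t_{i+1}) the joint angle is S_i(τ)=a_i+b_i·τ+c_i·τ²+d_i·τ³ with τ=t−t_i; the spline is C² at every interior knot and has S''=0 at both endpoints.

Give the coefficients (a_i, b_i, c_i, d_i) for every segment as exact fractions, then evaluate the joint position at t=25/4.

  seg 0: a=-3 b=2419/2064 c=0 d=-355/8256
  seg 1: a=-1 b=677/1032 c=-355/1376 d=743/8256
  seg 2: a=0 b=1453/2064 c=97/344 d=-93/688
  seg 3: a=1 b=-647/516 c=-643/688 d=643/4128
S(25/4) = 64803/44032

Δ: Δ0=1, Δ1=1/2, Δ2=1/3, Δ3=-5/2
row 1: diag=8, rhs=-3; c'=1/4, d'=-3/8
row 2: denom=10−2·1/4=19/2; d'=(-1−2·-3/8)/(19/2)=-1/38
row 3: denom=10−3·6/19=172/19; d'=(-17−3·-1/38)/(172/19)=-643/344
back: M3=-643/344
back: M2=-1/38−6/19·-643/344=97/172
back: M1=-3/8−1/4·97/172=-355/688
M: M0=0, M1=-355/688, M2=97/172, M3=-643/344, M4=0
seg 0: a=-3, c=M0/2=0, d=(M1−M0)/(6·2)=-355/8256, b=Δ0−h0·(2M0+M1)/6=2419/2064
seg 1: a=-1, c=M1/2=-355/1376, d=(M2−M1)/(6·2)=743/8256, b=Δ1−h1·(2M1+M2)/6=677/1032
seg 2: a=0, c=M2/2=97/344, d=(M3−M2)/(6·3)=-93/688, b=Δ2−h2·(2M2+M3)/6=1453/2064
seg 3: a=1, c=M3/2=-643/688, d=(M4−M3)/(6·2)=643/4128, b=Δ3−h3·(2M3+M4)/6=-647/516
t_q=25/4 → seg 2, τ=9/4; S=0+1453/2064·τ+97/344·τ²+-93/688·τ³=64803/44032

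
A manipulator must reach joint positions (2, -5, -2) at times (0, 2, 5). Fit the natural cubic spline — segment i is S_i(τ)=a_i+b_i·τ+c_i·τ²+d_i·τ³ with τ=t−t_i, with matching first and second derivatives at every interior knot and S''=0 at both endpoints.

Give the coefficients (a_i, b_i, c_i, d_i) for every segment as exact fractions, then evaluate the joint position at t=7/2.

  seg 0: a=2 b=-22/5 c=0 d=9/40
  seg 1: a=-5 b=-17/10 c=27/20 d=-3/20
S(7/2) = -803/160

Δ: Δ0=-7/2, Δ1=1
row 1: diag=10, rhs=27; c'=3/10, d'=27/10
back: M1=27/10
M: M0=0, M1=27/10, M2=0
seg 0: a=2, c=M0/2=0, d=(M1−M0)/(6·2)=9/40, b=Δ0−h0·(2M0+M1)/6=-22/5
seg 1: a=-5, c=M1/2=27/20, d=(M2−M1)/(6·3)=-3/20, b=Δ1−h1·(2M1+M2)/6=-17/10
t_q=7/2 → seg 1, τ=3/2; S=-5+-17/10·τ+27/20·τ²+-3/20·τ³=-803/160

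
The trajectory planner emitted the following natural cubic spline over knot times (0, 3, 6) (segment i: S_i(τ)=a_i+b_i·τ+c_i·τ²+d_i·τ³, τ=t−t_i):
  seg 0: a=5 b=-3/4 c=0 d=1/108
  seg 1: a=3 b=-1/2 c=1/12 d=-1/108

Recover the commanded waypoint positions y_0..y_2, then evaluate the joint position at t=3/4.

y_0 = S_0(0) = a_0 = 5
y_1 = S_1(0) = a_1 = 3
y_2 = S_1(3) = 2
t_q=3/4 is in segment 0 (τ=3/4); S_0(τ)=1137/256

y_0=5 y_1=3 y_2=2
S(3/4) = 1137/256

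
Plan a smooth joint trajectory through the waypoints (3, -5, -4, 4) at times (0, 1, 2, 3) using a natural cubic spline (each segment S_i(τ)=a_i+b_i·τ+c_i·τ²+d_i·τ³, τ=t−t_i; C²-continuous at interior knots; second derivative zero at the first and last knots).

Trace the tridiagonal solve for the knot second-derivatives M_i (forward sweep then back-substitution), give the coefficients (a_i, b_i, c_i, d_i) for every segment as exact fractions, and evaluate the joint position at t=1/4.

  seg 0: a=3 b=-149/15 c=0 d=29/15
  seg 1: a=-5 b=-62/15 c=29/5 d=-2/3
  seg 2: a=-4 b=82/15 c=19/5 d=-19/15
S(1/4) = 35/64

Δ: Δ0=-8, Δ1=1, Δ2=8
row 1: diag=4, rhs=54; c'=1/4, d'=27/2
row 2: denom=4−1·1/4=15/4; d'=(42−1·27/2)/(15/4)=38/5
back: M2=38/5
back: M1=27/2−1/4·38/5=58/5
M: M0=0, M1=58/5, M2=38/5, M3=0
seg 0: a=3, c=M0/2=0, d=(M1−M0)/(6·1)=29/15, b=Δ0−h0·(2M0+M1)/6=-149/15
seg 1: a=-5, c=M1/2=29/5, d=(M2−M1)/(6·1)=-2/3, b=Δ1−h1·(2M1+M2)/6=-62/15
seg 2: a=-4, c=M2/2=19/5, d=(M3−M2)/(6·1)=-19/15, b=Δ2−h2·(2M2+M3)/6=82/15
t_q=1/4 → seg 0, τ=1/4; S=3+-149/15·τ+0·τ²+29/15·τ³=35/64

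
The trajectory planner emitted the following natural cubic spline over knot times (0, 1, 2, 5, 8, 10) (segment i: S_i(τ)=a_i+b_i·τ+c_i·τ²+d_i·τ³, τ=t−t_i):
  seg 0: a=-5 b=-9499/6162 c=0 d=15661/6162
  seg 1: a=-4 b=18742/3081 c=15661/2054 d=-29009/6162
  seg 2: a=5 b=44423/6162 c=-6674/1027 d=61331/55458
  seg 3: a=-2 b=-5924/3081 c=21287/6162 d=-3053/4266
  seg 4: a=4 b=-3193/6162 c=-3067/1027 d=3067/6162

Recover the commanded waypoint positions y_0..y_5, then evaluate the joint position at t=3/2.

y_0 = S_0(0) = a_0 = -5
y_1 = S_1(0) = a_1 = -4
y_2 = S_2(0) = a_2 = 5
y_3 = S_3(0) = a_3 = -2
y_4 = S_4(0) = a_4 = 4
y_5 = S_4(2) = -5
t_q=3/2 is in segment 1 (τ=1/2); S_1(τ)=5903/16432

y_0=-5 y_1=-4 y_2=5 y_3=-2 y_4=4 y_5=-5
S(3/2) = 5903/16432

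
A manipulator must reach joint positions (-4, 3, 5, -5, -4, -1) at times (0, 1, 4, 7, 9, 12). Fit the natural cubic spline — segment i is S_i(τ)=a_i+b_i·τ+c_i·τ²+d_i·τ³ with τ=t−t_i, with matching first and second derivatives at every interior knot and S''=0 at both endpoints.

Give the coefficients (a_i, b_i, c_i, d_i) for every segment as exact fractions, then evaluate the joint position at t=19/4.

  seg 0: a=-4 b=3259/424 c=0 d=-291/424
  seg 1: a=3 b=1193/212 c=-873/424 d=1547/11448
  seg 2: a=5 b=-1305/424 c=-134/159 d=2891/11448
  seg 3: a=-5 b=-279/212 c=1819/1272 d=-83/318
  seg 4: a=-4 b=809/636 c=-173/1272 d=173/11448
S(19/4) = 63067/27136

Δ: Δ0=7, Δ1=2/3, Δ2=-10/3, Δ3=1/2, Δ4=1
row 1: diag=8, rhs=-38; c'=3/8, d'=-19/4
row 2: denom=12−3·3/8=87/8; d'=(-24−3·-19/4)/(87/8)=-26/29
row 3: denom=10−3·8/29=266/29; d'=(23−3·-26/29)/(266/29)=745/266
row 4: denom=10−2·29/133=1272/133; d'=(3−2·745/266)/(1272/133)=-173/636
back: M4=-173/636
back: M3=745/266−29/133·-173/636=1819/636
back: M2=-26/29−8/29·1819/636=-268/159
back: M1=-19/4−3/8·-268/159=-873/212
M: M0=0, M1=-873/212, M2=-268/159, M3=1819/636, M4=-173/636, M5=0
seg 0: a=-4, c=M0/2=0, d=(M1−M0)/(6·1)=-291/424, b=Δ0−h0·(2M0+M1)/6=3259/424
seg 1: a=3, c=M1/2=-873/424, d=(M2−M1)/(6·3)=1547/11448, b=Δ1−h1·(2M1+M2)/6=1193/212
seg 2: a=5, c=M2/2=-134/159, d=(M3−M2)/(6·3)=2891/11448, b=Δ2−h2·(2M2+M3)/6=-1305/424
seg 3: a=-5, c=M3/2=1819/1272, d=(M4−M3)/(6·2)=-83/318, b=Δ3−h3·(2M3+M4)/6=-279/212
seg 4: a=-4, c=M4/2=-173/1272, d=(M5−M4)/(6·3)=173/11448, b=Δ4−h4·(2M4+M5)/6=809/636
t_q=19/4 → seg 2, τ=3/4; S=5+-1305/424·τ+-134/159·τ²+2891/11448·τ³=63067/27136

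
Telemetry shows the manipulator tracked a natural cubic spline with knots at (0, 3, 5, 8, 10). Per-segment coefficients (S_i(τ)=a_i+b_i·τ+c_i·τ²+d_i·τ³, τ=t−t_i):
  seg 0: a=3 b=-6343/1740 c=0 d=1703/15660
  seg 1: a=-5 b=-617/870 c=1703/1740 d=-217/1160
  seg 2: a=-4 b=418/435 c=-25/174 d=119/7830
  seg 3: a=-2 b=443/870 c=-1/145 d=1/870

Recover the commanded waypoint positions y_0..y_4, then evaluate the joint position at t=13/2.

y_0=3 y_1=-5 y_2=-4 y_3=-2 y_4=-1
S(13/2) = -6567/2320

y_0 = S_0(0) = a_0 = 3
y_1 = S_1(0) = a_1 = -5
y_2 = S_2(0) = a_2 = -4
y_3 = S_3(0) = a_3 = -2
y_4 = S_3(2) = -1
t_q=13/2 is in segment 2 (τ=3/2); S_2(τ)=-6567/2320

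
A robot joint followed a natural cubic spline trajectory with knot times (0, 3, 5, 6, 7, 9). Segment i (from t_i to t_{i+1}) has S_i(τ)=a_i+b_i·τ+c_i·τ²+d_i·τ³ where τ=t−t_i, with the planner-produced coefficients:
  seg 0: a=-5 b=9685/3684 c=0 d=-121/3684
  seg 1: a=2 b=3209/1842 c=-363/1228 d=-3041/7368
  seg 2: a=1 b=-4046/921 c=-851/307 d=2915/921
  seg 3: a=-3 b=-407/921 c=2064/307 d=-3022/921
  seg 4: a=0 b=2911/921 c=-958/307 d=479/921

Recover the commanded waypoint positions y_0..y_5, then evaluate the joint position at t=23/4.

y_0 = S_0(0) = a_0 = -5
y_1 = S_1(0) = a_1 = 2
y_2 = S_2(0) = a_2 = 1
y_3 = S_3(0) = a_3 = -3
y_4 = S_4(0) = a_4 = 0
y_5 = S_4(2) = -2
t_q=23/4 is in segment 2 (τ=3/4); S_2(τ)=-49489/19648

y_0=-5 y_1=2 y_2=1 y_3=-3 y_4=0 y_5=-2
S(23/4) = -49489/19648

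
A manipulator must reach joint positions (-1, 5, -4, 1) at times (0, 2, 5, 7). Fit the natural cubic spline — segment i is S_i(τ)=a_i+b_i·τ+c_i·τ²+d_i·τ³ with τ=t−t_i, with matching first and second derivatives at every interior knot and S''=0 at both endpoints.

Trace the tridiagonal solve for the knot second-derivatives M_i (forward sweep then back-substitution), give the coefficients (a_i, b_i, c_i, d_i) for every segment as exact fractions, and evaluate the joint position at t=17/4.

  seg 0: a=-1 b=426/91 c=0 d=-153/364
  seg 1: a=5 b=-33/91 c=-459/182 d=23/42
  seg 2: a=-4 b=-129/182 c=219/91 d=-73/182
S(17/4) = -27323/11648

Δ: Δ0=3, Δ1=-3, Δ2=5/2
row 1: diag=10, rhs=-36; c'=3/10, d'=-18/5
row 2: denom=10−3·3/10=91/10; d'=(33−3·-18/5)/(91/10)=438/91
back: M2=438/91
back: M1=-18/5−3/10·438/91=-459/91
M: M0=0, M1=-459/91, M2=438/91, M3=0
seg 0: a=-1, c=M0/2=0, d=(M1−M0)/(6·2)=-153/364, b=Δ0−h0·(2M0+M1)/6=426/91
seg 1: a=5, c=M1/2=-459/182, d=(M2−M1)/(6·3)=23/42, b=Δ1−h1·(2M1+M2)/6=-33/91
seg 2: a=-4, c=M2/2=219/91, d=(M3−M2)/(6·2)=-73/182, b=Δ2−h2·(2M2+M3)/6=-129/182
t_q=17/4 → seg 1, τ=9/4; S=5+-33/91·τ+-459/182·τ²+23/42·τ³=-27323/11648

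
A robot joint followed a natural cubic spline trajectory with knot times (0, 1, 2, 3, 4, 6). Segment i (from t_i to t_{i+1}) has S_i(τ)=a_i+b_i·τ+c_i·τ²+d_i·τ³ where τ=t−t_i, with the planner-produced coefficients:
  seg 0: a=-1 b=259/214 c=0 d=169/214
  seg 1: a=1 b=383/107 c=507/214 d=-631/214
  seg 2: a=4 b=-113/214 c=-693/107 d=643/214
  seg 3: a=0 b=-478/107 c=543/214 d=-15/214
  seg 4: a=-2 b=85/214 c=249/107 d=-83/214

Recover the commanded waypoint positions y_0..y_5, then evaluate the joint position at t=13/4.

y_0 = S_0(0) = a_0 = -1
y_1 = S_1(0) = a_1 = 1
y_2 = S_2(0) = a_2 = 4
y_3 = S_3(0) = a_3 = 0
y_4 = S_4(0) = a_4 = -2
y_5 = S_4(2) = 5
t_q=13/4 is in segment 3 (τ=1/4); S_3(τ)=-13139/13696

y_0=-1 y_1=1 y_2=4 y_3=0 y_4=-2 y_5=5
S(13/4) = -13139/13696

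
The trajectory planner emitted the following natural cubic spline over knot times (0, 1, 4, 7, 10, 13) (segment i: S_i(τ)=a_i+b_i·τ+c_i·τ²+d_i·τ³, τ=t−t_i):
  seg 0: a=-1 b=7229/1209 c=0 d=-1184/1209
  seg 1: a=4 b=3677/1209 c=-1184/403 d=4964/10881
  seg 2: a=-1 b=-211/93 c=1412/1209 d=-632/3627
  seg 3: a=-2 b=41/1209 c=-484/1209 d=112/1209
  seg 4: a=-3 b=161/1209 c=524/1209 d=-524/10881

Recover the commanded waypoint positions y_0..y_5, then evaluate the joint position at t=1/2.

y_0 = S_0(0) = a_0 = -1
y_1 = S_1(0) = a_1 = 4
y_2 = S_2(0) = a_2 = -1
y_3 = S_3(0) = a_3 = -2
y_4 = S_4(0) = a_4 = -3
y_5 = S_4(3) = 0
t_q=1/2 is in segment 0 (τ=1/2); S_0(τ)=1505/806

y_0=-1 y_1=4 y_2=-1 y_3=-2 y_4=-3 y_5=0
S(1/2) = 1505/806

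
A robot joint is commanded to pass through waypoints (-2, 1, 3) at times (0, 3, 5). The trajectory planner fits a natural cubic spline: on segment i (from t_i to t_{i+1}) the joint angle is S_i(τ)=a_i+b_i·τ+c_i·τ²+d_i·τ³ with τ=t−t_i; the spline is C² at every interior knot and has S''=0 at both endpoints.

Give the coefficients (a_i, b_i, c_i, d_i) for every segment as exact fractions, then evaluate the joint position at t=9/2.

  seg 0: a=-2 b=1 c=0 d=0
  seg 1: a=1 b=1 c=0 d=0
S(9/2) = 5/2

Δ: Δ0=1, Δ1=1
row 1: diag=10, rhs=0; c'=1/5, d'=0
back: M1=0
M: M0=0, M1=0, M2=0
seg 0: a=-2, c=M0/2=0, d=(M1−M0)/(6·3)=0, b=Δ0−h0·(2M0+M1)/6=1
seg 1: a=1, c=M1/2=0, d=(M2−M1)/(6·2)=0, b=Δ1−h1·(2M1+M2)/6=1
t_q=9/2 → seg 1, τ=3/2; S=1+1·τ+0·τ²+0·τ³=5/2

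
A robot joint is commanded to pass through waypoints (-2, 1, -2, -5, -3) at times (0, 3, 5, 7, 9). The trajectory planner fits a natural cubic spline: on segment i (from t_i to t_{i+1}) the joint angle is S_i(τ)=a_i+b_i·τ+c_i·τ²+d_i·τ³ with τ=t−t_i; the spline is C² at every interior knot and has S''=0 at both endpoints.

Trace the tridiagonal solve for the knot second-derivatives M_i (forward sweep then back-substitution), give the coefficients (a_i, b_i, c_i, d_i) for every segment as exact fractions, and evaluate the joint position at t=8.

  seg 0: a=-2 b=247/142 c=0 d=-35/426
  seg 1: a=1 b=-34/71 c=-105/142 d=65/568
  seg 2: a=-2 b=-293/142 c=-15/284 d=95/568
  seg 3: a=-5 b=-19/71 c=135/142 d=-45/284
S(8) = -1271/284

Δ: Δ0=1, Δ1=-3/2, Δ2=-3/2, Δ3=1
row 1: diag=10, rhs=-15; c'=1/5, d'=-3/2
row 2: denom=8−2·1/5=38/5; d'=(0−2·-3/2)/(38/5)=15/38
row 3: denom=8−2·5/19=142/19; d'=(15−2·15/38)/(142/19)=135/71
back: M3=135/71
back: M2=15/38−5/19·135/71=-15/142
back: M1=-3/2−1/5·-15/142=-105/71
M: M0=0, M1=-105/71, M2=-15/142, M3=135/71, M4=0
seg 0: a=-2, c=M0/2=0, d=(M1−M0)/(6·3)=-35/426, b=Δ0−h0·(2M0+M1)/6=247/142
seg 1: a=1, c=M1/2=-105/142, d=(M2−M1)/(6·2)=65/568, b=Δ1−h1·(2M1+M2)/6=-34/71
seg 2: a=-2, c=M2/2=-15/284, d=(M3−M2)/(6·2)=95/568, b=Δ2−h2·(2M2+M3)/6=-293/142
seg 3: a=-5, c=M3/2=135/142, d=(M4−M3)/(6·2)=-45/284, b=Δ3−h3·(2M3+M4)/6=-19/71
t_q=8 → seg 3, τ=1; S=-5+-19/71·τ+135/142·τ²+-45/284·τ³=-1271/284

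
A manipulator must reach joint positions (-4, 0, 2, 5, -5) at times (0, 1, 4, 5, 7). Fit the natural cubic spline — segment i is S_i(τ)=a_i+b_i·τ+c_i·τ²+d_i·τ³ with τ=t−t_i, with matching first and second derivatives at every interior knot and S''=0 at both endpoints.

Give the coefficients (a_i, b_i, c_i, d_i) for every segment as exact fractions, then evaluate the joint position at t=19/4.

Δ: Δ0=4, Δ1=2/3, Δ2=3, Δ3=-5
row 1: diag=8, rhs=-20; c'=3/8, d'=-5/2
row 2: denom=8−3·3/8=55/8; d'=(14−3·-5/2)/(55/8)=172/55
row 3: denom=6−1·8/55=322/55; d'=(-48−1·172/55)/(322/55)=-1406/161
back: M3=-1406/161
back: M2=172/55−8/55·-1406/161=708/161
back: M1=-5/2−3/8·708/161=-668/161
M: M0=0, M1=-668/161, M2=708/161, M3=-1406/161, M4=0
seg 0: a=-4, c=M0/2=0, d=(M1−M0)/(6·1)=-334/483, b=Δ0−h0·(2M0+M1)/6=2266/483
seg 1: a=0, c=M1/2=-334/161, d=(M2−M1)/(6·3)=688/1449, b=Δ1−h1·(2M1+M2)/6=1264/483
seg 2: a=2, c=M2/2=354/161, d=(M3−M2)/(6·1)=-151/69, b=Δ2−h2·(2M2+M3)/6=1444/483
seg 3: a=5, c=M3/2=-703/161, d=(M4−M3)/(6·2)=703/966, b=Δ3−h3·(2M3+M4)/6=397/483
t_q=19/4 → seg 2, τ=3/4; S=2+1444/483·τ+354/161·τ²+-151/69·τ³=2041/448

  seg 0: a=-4 b=2266/483 c=0 d=-334/483
  seg 1: a=0 b=1264/483 c=-334/161 d=688/1449
  seg 2: a=2 b=1444/483 c=354/161 d=-151/69
  seg 3: a=5 b=397/483 c=-703/161 d=703/966
S(19/4) = 2041/448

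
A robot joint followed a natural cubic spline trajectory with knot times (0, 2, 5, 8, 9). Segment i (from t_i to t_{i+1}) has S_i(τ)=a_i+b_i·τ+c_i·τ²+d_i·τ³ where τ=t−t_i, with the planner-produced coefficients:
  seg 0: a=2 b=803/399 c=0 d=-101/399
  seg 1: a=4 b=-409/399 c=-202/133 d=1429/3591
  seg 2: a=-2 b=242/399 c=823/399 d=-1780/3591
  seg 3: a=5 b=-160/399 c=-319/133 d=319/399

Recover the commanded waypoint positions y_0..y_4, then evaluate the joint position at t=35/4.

y_0=2 y_1=4 y_2=-2 y_3=5 y_4=3
S(35/4) = 31387/8512

y_0 = S_0(0) = a_0 = 2
y_1 = S_1(0) = a_1 = 4
y_2 = S_2(0) = a_2 = -2
y_3 = S_3(0) = a_3 = 5
y_4 = S_3(1) = 3
t_q=35/4 is in segment 3 (τ=3/4); S_3(τ)=31387/8512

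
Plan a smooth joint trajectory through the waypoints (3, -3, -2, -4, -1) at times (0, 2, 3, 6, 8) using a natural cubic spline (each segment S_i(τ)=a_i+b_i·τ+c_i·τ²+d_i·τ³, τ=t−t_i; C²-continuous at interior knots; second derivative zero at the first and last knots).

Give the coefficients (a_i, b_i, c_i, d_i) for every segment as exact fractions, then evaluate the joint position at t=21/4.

  seg 0: a=3 b=-5587/1248 c=0 d=1843/4992
  seg 1: a=-3 b=-29/624 c=1843/832 d=-2917/2496
  seg 2: a=-2 b=2191/2496 c=-537/416 d=149/576
  seg 3: a=-4 b=73/624 c=863/832 d=-863/4992
S(21/4) = -192407/53248

Δ: Δ0=-3, Δ1=1, Δ2=-2/3, Δ3=3/2
row 1: diag=6, rhs=24; c'=1/6, d'=4
row 2: denom=8−1·1/6=47/6; d'=(-10−1·4)/(47/6)=-84/47
row 3: denom=10−3·18/47=416/47; d'=(13−3·-84/47)/(416/47)=863/416
back: M3=863/416
back: M2=-84/47−18/47·863/416=-537/208
back: M1=4−1/6·-537/208=1843/416
M: M0=0, M1=1843/416, M2=-537/208, M3=863/416, M4=0
seg 0: a=3, c=M0/2=0, d=(M1−M0)/(6·2)=1843/4992, b=Δ0−h0·(2M0+M1)/6=-5587/1248
seg 1: a=-3, c=M1/2=1843/832, d=(M2−M1)/(6·1)=-2917/2496, b=Δ1−h1·(2M1+M2)/6=-29/624
seg 2: a=-2, c=M2/2=-537/416, d=(M3−M2)/(6·3)=149/576, b=Δ2−h2·(2M2+M3)/6=2191/2496
seg 3: a=-4, c=M3/2=863/832, d=(M4−M3)/(6·2)=-863/4992, b=Δ3−h3·(2M3+M4)/6=73/624
t_q=21/4 → seg 2, τ=9/4; S=-2+2191/2496·τ+-537/416·τ²+149/576·τ³=-192407/53248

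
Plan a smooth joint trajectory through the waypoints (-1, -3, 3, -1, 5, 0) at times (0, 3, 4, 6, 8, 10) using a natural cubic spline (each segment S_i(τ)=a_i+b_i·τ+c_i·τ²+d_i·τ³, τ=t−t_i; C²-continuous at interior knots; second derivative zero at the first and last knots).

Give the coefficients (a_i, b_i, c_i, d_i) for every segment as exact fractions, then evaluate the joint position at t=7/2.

  seg 0: a=-1 b=-15023/3846 c=0 d=4153/11538
  seg 1: a=-3 b=11177/1923 c=4153/1282 d=-11737/3846
  seg 2: a=3 b=12061/3846 c=-3792/641 d=25751/15384
  seg 3: a=-1 b=-847/1923 c=10583/2564 d=-18517/15384
  seg 4: a=5 b=6253/3846 c=-3967/1282 d=3967/7692
S(7/2) = 3431/10256

Δ: Δ0=-2/3, Δ1=6, Δ2=-2, Δ3=3, Δ4=-5/2
row 1: diag=8, rhs=40; c'=1/8, d'=5
row 2: denom=6−1·1/8=47/8; d'=(-48−1·5)/(47/8)=-424/47
row 3: denom=8−2·16/47=344/47; d'=(30−2·-424/47)/(344/47)=1129/172
row 4: denom=8−2·47/172=641/86; d'=(-33−2·1129/172)/(641/86)=-3967/641
back: M4=-3967/641
back: M3=1129/172−47/172·-3967/641=10583/1282
back: M2=-424/47−16/47·10583/1282=-7584/641
back: M1=5−1/8·-7584/641=4153/641
M: M0=0, M1=4153/641, M2=-7584/641, M3=10583/1282, M4=-3967/641, M5=0
seg 0: a=-1, c=M0/2=0, d=(M1−M0)/(6·3)=4153/11538, b=Δ0−h0·(2M0+M1)/6=-15023/3846
seg 1: a=-3, c=M1/2=4153/1282, d=(M2−M1)/(6·1)=-11737/3846, b=Δ1−h1·(2M1+M2)/6=11177/1923
seg 2: a=3, c=M2/2=-3792/641, d=(M3−M2)/(6·2)=25751/15384, b=Δ2−h2·(2M2+M3)/6=12061/3846
seg 3: a=-1, c=M3/2=10583/2564, d=(M4−M3)/(6·2)=-18517/15384, b=Δ3−h3·(2M3+M4)/6=-847/1923
seg 4: a=5, c=M4/2=-3967/1282, d=(M5−M4)/(6·2)=3967/7692, b=Δ4−h4·(2M4+M5)/6=6253/3846
t_q=7/2 → seg 1, τ=1/2; S=-3+11177/1923·τ+4153/1282·τ²+-11737/3846·τ³=3431/10256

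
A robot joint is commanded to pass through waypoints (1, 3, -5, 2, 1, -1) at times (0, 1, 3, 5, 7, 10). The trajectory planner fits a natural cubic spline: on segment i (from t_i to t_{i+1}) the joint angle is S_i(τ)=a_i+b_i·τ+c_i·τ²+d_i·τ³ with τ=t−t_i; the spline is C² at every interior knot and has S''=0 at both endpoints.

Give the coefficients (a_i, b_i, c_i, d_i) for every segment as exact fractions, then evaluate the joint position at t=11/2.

  seg 0: a=1 b=4093/1164 c=0 d=-1765/1164
  seg 1: a=3 b=-601/582 c=-1765/388 d=446/291
  seg 2: a=-5 b=-487/582 c=1803/388 d=-2885/2328
  seg 3: a=2 b=838/291 c=-541/194 d=1279/2328
  seg 4: a=1 b=-979/582 c=197/388 d=-197/3492
S(11/2) = 17453/6208

Δ: Δ0=2, Δ1=-4, Δ2=7/2, Δ3=-1/2, Δ4=-2/3
row 1: diag=6, rhs=-36; c'=1/3, d'=-6
row 2: denom=8−2·1/3=22/3; d'=(45−2·-6)/(22/3)=171/22
row 3: denom=8−2·3/11=82/11; d'=(-24−2·171/22)/(82/11)=-435/82
row 4: denom=10−2·11/41=388/41; d'=(-1−2·-435/82)/(388/41)=197/194
back: M4=197/194
back: M3=-435/82−11/41·197/194=-541/97
back: M2=171/22−3/11·-541/97=1803/194
back: M1=-6−1/3·1803/194=-1765/194
M: M0=0, M1=-1765/194, M2=1803/194, M3=-541/97, M4=197/194, M5=0
seg 0: a=1, c=M0/2=0, d=(M1−M0)/(6·1)=-1765/1164, b=Δ0−h0·(2M0+M1)/6=4093/1164
seg 1: a=3, c=M1/2=-1765/388, d=(M2−M1)/(6·2)=446/291, b=Δ1−h1·(2M1+M2)/6=-601/582
seg 2: a=-5, c=M2/2=1803/388, d=(M3−M2)/(6·2)=-2885/2328, b=Δ2−h2·(2M2+M3)/6=-487/582
seg 3: a=2, c=M3/2=-541/194, d=(M4−M3)/(6·2)=1279/2328, b=Δ3−h3·(2M3+M4)/6=838/291
seg 4: a=1, c=M4/2=197/388, d=(M5−M4)/(6·3)=-197/3492, b=Δ4−h4·(2M4+M5)/6=-979/582
t_q=11/2 → seg 3, τ=1/2; S=2+838/291·τ+-541/194·τ²+1279/2328·τ³=17453/6208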